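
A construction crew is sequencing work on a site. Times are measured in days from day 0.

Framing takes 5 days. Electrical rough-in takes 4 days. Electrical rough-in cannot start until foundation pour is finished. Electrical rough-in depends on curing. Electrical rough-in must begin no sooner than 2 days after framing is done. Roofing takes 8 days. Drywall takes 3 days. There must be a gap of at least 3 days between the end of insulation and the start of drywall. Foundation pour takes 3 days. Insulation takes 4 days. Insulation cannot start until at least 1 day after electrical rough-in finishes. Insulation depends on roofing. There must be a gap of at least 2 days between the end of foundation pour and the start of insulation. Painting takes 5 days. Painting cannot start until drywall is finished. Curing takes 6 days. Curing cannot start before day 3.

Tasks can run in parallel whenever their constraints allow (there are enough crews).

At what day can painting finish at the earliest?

Roofing has no prerequisites, so it starts at day 0 and finishes at day 8.
Framing has no prerequisites, so it starts at day 0 and finishes at day 5.
Curing cannot begin until its own release at day 3. It runs from day 3 to 3 + 6 = day 9.
Foundation pour can start immediately at day 0; it finishes at day 3.
For electrical rough-in: foundation pour (finishes day 3); curing (finishes day 9); framing (finishes day 5, plus 2-day gap → day 7). Taking the maximum gives a start of day 9, and it finishes at 9 + 4 = day 13.
Insulation cannot start until electrical rough-in (finishes day 13, plus 1-day gap → day 14); roofing (finishes day 8); foundation pour (finishes day 3, plus 2-day gap → day 5). The controlling bound is day 14, so insulation finishes at 14 + 4 = day 18.
Drywall cannot begin until insulation (finishes day 18, plus 3-day gap → day 21). It runs from day 21 to 21 + 3 = day 24.
Painting cannot begin until drywall (finishes day 24). It runs from day 24 to 24 + 5 = day 29.

29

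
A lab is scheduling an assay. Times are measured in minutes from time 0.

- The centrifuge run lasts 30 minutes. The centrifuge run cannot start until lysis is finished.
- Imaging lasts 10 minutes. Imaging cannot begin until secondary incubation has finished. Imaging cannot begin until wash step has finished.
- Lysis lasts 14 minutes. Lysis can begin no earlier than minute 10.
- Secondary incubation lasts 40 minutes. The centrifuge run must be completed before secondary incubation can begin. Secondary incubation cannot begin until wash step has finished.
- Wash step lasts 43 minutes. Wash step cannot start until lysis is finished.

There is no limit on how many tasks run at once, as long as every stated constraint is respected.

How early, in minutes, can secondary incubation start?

67

After its own release at minute 10, lysis can start at minute 10 and finishes at minute 24.
After lysis (finishes minute 24), wash step can start at minute 24 and finishes at minute 67.
The centrifuge run waits on lysis (finishes minute 24), so it starts at minute 24 and finishes at 24 + 30 = minute 54.
Secondary incubation waits on the centrifuge run (finishes minute 54); wash step (finishes minute 67). The latest of these is minute 67, which is the earliest secondary incubation can start.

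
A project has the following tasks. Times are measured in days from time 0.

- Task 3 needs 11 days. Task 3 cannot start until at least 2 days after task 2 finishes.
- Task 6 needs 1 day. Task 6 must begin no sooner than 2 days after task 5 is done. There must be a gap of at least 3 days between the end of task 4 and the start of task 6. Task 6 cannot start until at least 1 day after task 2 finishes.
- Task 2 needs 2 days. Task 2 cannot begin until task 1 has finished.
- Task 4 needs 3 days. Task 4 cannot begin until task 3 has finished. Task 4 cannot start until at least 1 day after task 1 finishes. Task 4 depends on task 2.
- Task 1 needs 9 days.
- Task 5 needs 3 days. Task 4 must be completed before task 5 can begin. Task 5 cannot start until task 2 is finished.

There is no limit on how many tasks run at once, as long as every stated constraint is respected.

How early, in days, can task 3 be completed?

Nothing blocks task 1, so it runs from day 0 to day 9.
Task 2 waits on task 1 (finishes day 9), so it starts at day 9 and finishes at 9 + 2 = day 11.
After task 2 (finishes day 11, plus 2-day gap → day 13), task 3 can start at day 13 and finishes at day 24.

24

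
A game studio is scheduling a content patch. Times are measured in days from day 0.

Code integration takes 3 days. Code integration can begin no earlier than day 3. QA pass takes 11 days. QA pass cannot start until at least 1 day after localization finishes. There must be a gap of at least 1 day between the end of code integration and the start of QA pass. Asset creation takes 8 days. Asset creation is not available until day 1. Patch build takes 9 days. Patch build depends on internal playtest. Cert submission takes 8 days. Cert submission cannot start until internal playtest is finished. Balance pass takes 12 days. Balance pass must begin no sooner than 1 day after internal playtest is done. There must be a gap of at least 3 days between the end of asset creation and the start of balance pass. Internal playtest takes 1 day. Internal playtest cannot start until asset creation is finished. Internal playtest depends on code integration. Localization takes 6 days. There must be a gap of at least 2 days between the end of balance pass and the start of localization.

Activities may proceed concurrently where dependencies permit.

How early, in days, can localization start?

26

Code integration waits on its own release at day 3, so it starts at day 3 and finishes at 3 + 3 = day 6.
Asset creation cannot begin until its own release at day 1. It runs from day 1 to 1 + 8 = day 9.
Internal playtest needs all of asset creation (finishes day 9); code integration (finishes day 6). That puts its earliest start at day 9; it finishes at 9 + 1 = day 10.
Balance pass has to wait for internal playtest (finishes day 10, plus 1-day gap → day 11); asset creation (finishes day 9, plus 3-day gap → day 12). The latest of these is day 12, so balance pass runs day 12 to 12 + 12 = day 24.
Localization waits on balance pass (finishes day 24, plus 2-day gap → day 26), so the earliest it can start is day 26.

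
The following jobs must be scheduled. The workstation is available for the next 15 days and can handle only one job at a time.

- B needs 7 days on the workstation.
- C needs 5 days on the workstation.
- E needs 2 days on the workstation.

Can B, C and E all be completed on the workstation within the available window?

Yes

Running back to back, the jobs need 7 + 5 + 2 = 14 days on the workstation.
Since 14 ≤ 15, they fit within the window.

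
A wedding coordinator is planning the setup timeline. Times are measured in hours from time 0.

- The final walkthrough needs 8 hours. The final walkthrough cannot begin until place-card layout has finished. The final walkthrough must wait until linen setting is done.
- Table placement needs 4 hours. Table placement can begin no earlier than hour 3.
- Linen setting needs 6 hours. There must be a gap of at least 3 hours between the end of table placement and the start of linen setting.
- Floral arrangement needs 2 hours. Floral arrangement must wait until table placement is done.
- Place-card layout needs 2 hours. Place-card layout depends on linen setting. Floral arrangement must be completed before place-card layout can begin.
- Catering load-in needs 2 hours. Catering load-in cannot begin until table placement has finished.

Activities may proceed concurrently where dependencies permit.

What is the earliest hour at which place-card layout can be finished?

18

After its own release at hour 3, table placement can start at hour 3 and finishes at hour 7.
Floral arrangement cannot begin until table placement (finishes hour 7). It runs from hour 7 to 7 + 2 = hour 9.
Linen setting cannot begin until table placement (finishes hour 7, plus 3-hour gap → hour 10). It runs from hour 10 to 10 + 6 = hour 16.
For place-card layout: linen setting (finishes hour 16); floral arrangement (finishes hour 9). Taking the maximum gives a start of hour 16, and it finishes at 16 + 2 = hour 18.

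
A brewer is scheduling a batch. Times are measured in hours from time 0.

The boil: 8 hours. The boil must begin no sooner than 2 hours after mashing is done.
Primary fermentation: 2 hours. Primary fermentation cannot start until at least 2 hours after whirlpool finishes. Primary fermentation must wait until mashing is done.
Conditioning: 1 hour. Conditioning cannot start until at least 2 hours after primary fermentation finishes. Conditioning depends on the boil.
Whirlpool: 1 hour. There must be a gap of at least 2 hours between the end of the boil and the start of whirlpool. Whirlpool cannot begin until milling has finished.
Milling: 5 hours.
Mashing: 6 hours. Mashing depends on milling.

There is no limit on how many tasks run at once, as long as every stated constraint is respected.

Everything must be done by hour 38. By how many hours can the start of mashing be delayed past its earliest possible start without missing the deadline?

Nothing blocks milling, so it runs from hour 0 to hour 5.
Mashing waits on milling (finishes hour 5), so it starts at hour 5 and finishes at 5 + 6 = hour 11.

Working backward from the deadline:
Nothing follows conditioning; the deadline of hour 38 is its only limit. It must start by 38 − 1 = hour 37.
Primary fermentation has to be done before conditioning (must start by hour 37, minus 2-hour gap → hour 35). That means finishing by hour 35, i.e. starting by 35 − 2 = hour 33.
Since primary fermentation (must start by hour 33, minus 2-hour gap → hour 31) depends on it, whirlpool must finish by hour 31. Backing off its 1-hour duration gives a latest start of hour 30.
For the boil: whirlpool (must start by hour 30, minus 2-hour gap → hour 28); conditioning (must start by hour 37). The most restrictive is hour 28; with an 8-hour duration, the boil must start by hour 20.
Mashing must finish in time for the boil (must start by hour 20, minus 2-hour gap → hour 18); primary fermentation (must start by hour 33). The tightest is hour 18, so mashing must start by 18 − 6 = hour 12.
So mashing can start as early as hour 5 and as late as hour 12, giving 12 − 5 = 7 hours of slack.

7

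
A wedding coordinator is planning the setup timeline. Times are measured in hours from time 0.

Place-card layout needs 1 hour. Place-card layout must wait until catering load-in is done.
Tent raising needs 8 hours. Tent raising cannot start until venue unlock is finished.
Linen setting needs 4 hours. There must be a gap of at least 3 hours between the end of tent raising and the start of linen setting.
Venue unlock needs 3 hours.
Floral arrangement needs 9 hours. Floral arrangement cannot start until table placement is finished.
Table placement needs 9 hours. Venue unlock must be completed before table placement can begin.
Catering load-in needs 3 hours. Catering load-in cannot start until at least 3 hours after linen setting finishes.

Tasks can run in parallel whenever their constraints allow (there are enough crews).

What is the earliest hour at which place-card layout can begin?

24

Nothing blocks venue unlock, so it runs from hour 0 to hour 3.
After venue unlock (finishes hour 3), tent raising can start at hour 3 and finishes at hour 11.
Linen setting waits on tent raising (finishes hour 11, plus 3-hour gap → hour 14), so it starts at hour 14 and finishes at 14 + 4 = hour 18.
After linen setting (finishes hour 18, plus 3-hour gap → hour 21), catering load-in can start at hour 21 and finishes at hour 24.
Place-card layout waits on catering load-in (finishes hour 24), so the earliest it can start is hour 24.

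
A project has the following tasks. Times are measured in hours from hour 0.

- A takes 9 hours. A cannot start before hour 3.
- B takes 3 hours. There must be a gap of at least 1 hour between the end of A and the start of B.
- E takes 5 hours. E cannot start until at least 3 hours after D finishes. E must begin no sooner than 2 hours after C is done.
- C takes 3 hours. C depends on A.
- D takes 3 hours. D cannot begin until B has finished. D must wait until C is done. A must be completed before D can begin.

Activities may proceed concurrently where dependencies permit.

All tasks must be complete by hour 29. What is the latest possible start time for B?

E has no dependents, so it just needs to finish by hour 29. Starting by 29 − 5 = hour 24 achieves that.
D must finish before E (must start by hour 24, minus 3-hour gap → hour 21). With a 3-hour duration, D must start by 21 − 3 = hour 18.
Since D (must start by hour 18) depends on it, B must finish by hour 18. Backing off its 3-hour duration gives a latest start of hour 15.

15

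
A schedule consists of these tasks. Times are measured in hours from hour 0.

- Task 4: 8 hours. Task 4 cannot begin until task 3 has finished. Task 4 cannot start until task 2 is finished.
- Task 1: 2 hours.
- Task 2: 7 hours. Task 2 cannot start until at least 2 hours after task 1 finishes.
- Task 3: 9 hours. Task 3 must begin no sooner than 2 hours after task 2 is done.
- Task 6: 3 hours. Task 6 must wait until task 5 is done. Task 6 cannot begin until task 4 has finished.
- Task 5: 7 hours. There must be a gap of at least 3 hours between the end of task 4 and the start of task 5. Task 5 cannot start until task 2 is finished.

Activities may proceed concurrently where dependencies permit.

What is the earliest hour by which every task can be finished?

43

Nothing blocks task 1, so it runs from hour 0 to hour 2.
Task 2 waits on task 1 (finishes hour 2, plus 2-hour gap → hour 4), so it starts at hour 4 and finishes at 4 + 7 = hour 11.
Task 3 cannot begin until task 2 (finishes hour 11, plus 2-hour gap → hour 13). It runs from hour 13 to 13 + 9 = hour 22.
Task 4 has to wait for task 3 (finishes hour 22); task 2 (finishes hour 11). The latest of these is hour 22, so task 4 runs hour 22 to 22 + 8 = hour 30.
Task 5 has to wait for task 4 (finishes hour 30, plus 3-hour gap → hour 33); task 2 (finishes hour 11). The latest of these is hour 33, so task 5 runs hour 33 to 33 + 7 = hour 40.
Task 6 needs all of task 5 (finishes hour 40); task 4 (finishes hour 30). That puts its earliest start at hour 40; it finishes at 40 + 3 = hour 43.
All tasks are finished once the last one completes. Finish times: Task 1 at 2, Task 2 at 11, Task 3 at 22, Task 4 at 30, Task 5 at 40, Task 6 at 43. The latest is hour 43.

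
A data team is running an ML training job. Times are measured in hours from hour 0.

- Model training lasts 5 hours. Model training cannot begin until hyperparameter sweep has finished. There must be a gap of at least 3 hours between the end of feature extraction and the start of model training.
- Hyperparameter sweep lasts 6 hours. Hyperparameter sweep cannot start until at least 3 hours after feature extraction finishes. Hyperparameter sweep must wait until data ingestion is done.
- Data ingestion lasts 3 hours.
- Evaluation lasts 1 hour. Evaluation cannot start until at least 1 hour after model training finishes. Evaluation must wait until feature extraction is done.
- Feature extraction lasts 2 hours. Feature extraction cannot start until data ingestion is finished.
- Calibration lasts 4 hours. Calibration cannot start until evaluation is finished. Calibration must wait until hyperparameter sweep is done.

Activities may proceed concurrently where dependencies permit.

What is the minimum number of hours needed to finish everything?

25

Data ingestion can start immediately at hour 0; it finishes at hour 3.
Feature extraction cannot begin until data ingestion (finishes hour 3). It runs from hour 3 to 3 + 2 = hour 5.
Hyperparameter sweep has to wait for feature extraction (finishes hour 5, plus 3-hour gap → hour 8); data ingestion (finishes hour 3). The latest of these is hour 8, so hyperparameter sweep runs hour 8 to 8 + 6 = hour 14.
Model training cannot start until hyperparameter sweep (finishes hour 14); feature extraction (finishes hour 5, plus 3-hour gap → hour 8). The controlling bound is hour 14, so model training finishes at 14 + 5 = hour 19.
Evaluation needs all of model training (finishes hour 19, plus 1-hour gap → hour 20); feature extraction (finishes hour 5). That puts its earliest start at hour 20; it finishes at 20 + 1 = hour 21.
Calibration needs all of evaluation (finishes hour 21); hyperparameter sweep (finishes hour 14). That puts its earliest start at hour 21; it finishes at 21 + 4 = hour 25.
All tasks are finished once the last one completes. Finish times: Data ingestion at 3, Feature extraction at 5, Hyperparameter sweep at 14, Model training at 19, Evaluation at 21, Calibration at 25. The latest is hour 25.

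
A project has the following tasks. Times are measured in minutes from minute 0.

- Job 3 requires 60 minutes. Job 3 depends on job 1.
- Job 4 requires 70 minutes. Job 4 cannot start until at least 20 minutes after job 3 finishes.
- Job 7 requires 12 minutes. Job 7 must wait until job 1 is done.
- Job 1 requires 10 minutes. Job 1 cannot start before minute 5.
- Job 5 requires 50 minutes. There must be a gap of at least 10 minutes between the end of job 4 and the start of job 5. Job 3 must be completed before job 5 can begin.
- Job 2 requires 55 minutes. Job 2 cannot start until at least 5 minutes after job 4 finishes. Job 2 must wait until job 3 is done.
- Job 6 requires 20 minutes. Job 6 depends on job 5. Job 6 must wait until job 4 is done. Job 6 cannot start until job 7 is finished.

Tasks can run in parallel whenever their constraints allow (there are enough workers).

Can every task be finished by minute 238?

No

Job 1 cannot begin until its own release at minute 5. It runs from minute 5 to 5 + 10 = minute 15.
Job 7 cannot begin until job 1 (finishes minute 15). It runs from minute 15 to 15 + 12 = minute 27.
Job 3 cannot begin until job 1 (finishes minute 15). It runs from minute 15 to 15 + 60 = minute 75.
Job 4 waits on job 3 (finishes minute 75, plus 20-minute gap → minute 95), so it starts at minute 95 and finishes at 95 + 70 = minute 165.
For job 5: job 4 (finishes minute 165, plus 10-minute gap → minute 175); job 3 (finishes minute 75). Taking the maximum gives a start of minute 175, and it finishes at 175 + 50 = minute 225.
Job 6 cannot start until job 5 (finishes minute 225); job 4 (finishes minute 165); job 7 (finishes minute 27). The controlling bound is minute 225, so job 6 finishes at 225 + 20 = minute 245.
Job 2 needs all of job 4 (finishes minute 165, plus 5-minute gap → minute 170); job 3 (finishes minute 75). That puts its earliest start at minute 170; it finishes at 170 + 55 = minute 225.
The earliest everything can be done is minute 245, which is after the deadline of 238, so it is not possible.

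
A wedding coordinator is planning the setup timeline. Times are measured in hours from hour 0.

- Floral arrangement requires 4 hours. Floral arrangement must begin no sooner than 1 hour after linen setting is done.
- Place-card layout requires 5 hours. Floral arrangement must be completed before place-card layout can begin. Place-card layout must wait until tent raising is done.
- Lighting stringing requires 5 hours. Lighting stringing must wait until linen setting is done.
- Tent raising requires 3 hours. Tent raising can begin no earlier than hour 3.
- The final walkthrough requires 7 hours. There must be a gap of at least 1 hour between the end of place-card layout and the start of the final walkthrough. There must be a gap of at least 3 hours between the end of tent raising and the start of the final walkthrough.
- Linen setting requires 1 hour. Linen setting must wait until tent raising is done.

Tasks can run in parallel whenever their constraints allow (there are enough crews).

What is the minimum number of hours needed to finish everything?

25

Tent raising cannot begin until its own release at hour 3. It runs from hour 3 to 3 + 3 = hour 6.
Linen setting waits on tent raising (finishes hour 6), so it starts at hour 6 and finishes at 6 + 1 = hour 7.
After linen setting (finishes hour 7), lighting stringing can start at hour 7 and finishes at hour 12.
Floral arrangement cannot begin until linen setting (finishes hour 7, plus 1-hour gap → hour 8). It runs from hour 8 to 8 + 4 = hour 12.
For place-card layout: floral arrangement (finishes hour 12); tent raising (finishes hour 6). Taking the maximum gives a start of hour 12, and it finishes at 12 + 5 = hour 17.
For the final walkthrough: place-card layout (finishes hour 17, plus 1-hour gap → hour 18); tent raising (finishes hour 6, plus 3-hour gap → hour 9). Taking the maximum gives a start of hour 18, and it finishes at 18 + 7 = hour 25.
All tasks are finished once the last one completes. Finish times: Tent raising at 6, Linen setting at 7, Floral arrangement at 12, Lighting stringing at 12, Place-card layout at 17, The final walkthrough at 25. The latest is hour 25.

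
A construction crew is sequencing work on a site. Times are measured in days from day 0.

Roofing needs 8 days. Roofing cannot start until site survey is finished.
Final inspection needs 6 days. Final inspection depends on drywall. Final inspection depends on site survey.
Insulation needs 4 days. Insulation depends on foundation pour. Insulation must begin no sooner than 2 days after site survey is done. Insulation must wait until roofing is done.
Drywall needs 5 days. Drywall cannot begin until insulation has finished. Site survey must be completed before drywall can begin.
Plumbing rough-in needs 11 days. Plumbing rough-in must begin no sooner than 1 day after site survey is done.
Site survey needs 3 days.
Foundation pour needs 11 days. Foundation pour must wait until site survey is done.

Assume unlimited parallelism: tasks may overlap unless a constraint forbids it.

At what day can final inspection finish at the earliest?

29

Nothing blocks site survey, so it runs from day 0 to day 3.
Roofing waits on site survey (finishes day 3), so it starts at day 3 and finishes at 3 + 8 = day 11.
Foundation pour cannot begin until site survey (finishes day 3). It runs from day 3 to 3 + 11 = day 14.
Insulation cannot start until foundation pour (finishes day 14); site survey (finishes day 3, plus 2-day gap → day 5); roofing (finishes day 11). The controlling bound is day 14, so insulation finishes at 14 + 4 = day 18.
Drywall needs all of insulation (finishes day 18); site survey (finishes day 3). That puts its earliest start at day 18; it finishes at 18 + 5 = day 23.
Final inspection needs all of drywall (finishes day 23); site survey (finishes day 3). That puts its earliest start at day 23; it finishes at 23 + 6 = day 29.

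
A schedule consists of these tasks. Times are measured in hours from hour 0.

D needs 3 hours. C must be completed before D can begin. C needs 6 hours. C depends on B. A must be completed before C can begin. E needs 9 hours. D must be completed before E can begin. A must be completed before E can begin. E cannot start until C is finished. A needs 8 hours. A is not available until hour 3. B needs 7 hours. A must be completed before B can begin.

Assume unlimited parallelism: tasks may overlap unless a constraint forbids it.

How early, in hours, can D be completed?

27

A cannot begin until its own release at hour 3. It runs from hour 3 to 3 + 8 = hour 11.
B waits on A (finishes hour 11), so it starts at hour 11 and finishes at 11 + 7 = hour 18.
C cannot start until B (finishes hour 18); A (finishes hour 11). The controlling bound is hour 18, so C finishes at 18 + 6 = hour 24.
D waits on C (finishes hour 24), so it starts at hour 24 and finishes at 24 + 3 = hour 27.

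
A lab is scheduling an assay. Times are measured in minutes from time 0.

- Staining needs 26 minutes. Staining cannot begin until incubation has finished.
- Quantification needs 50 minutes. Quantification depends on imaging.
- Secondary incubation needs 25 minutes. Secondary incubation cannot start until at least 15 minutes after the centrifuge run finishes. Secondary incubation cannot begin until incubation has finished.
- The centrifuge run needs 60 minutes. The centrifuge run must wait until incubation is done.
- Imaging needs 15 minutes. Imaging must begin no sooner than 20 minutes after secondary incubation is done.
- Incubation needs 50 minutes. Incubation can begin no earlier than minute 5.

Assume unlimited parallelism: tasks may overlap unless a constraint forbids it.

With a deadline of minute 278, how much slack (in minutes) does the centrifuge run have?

38

Incubation waits on its own release at minute 5, so it starts at minute 5 and finishes at 5 + 50 = minute 55.
After incubation (finishes minute 55), the centrifuge run can start at minute 55 and finishes at minute 115.

Working backward from the deadline:
Quantification has no dependents, so it just needs to finish by minute 278. Starting by 278 − 50 = minute 228 achieves that.
Imaging must finish before quantification (must start by minute 228). With a 15-minute duration, imaging must start by 228 − 15 = minute 213.
Secondary incubation has to be done before imaging (must start by minute 213, minus 20-minute gap → minute 193). That means finishing by minute 193, i.e. starting by 193 − 25 = minute 168.
The centrifuge run must finish before secondary incubation (must start by minute 168, minus 15-minute gap → minute 153). With a 60-minute duration, the centrifuge run must start by 153 − 60 = minute 93.
So the centrifuge run can start as early as minute 55 and as late as minute 93, giving 93 − 55 = 38 minutes of slack.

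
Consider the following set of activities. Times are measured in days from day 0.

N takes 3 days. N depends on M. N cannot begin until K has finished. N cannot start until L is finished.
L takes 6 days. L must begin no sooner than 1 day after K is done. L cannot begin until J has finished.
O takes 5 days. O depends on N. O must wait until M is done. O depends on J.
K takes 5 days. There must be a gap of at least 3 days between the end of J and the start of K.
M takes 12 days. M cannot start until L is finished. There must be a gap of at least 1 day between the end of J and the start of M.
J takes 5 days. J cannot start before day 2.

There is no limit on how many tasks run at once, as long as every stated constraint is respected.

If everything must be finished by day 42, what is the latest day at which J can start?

2

O has no dependents, so it just needs to finish by day 42. Starting by 42 − 5 = day 37 achieves that.
N feeds into O (must start by day 37); so N must finish by day 37 and therefore start by day 34.
M must finish in time for N (must start by day 34); O (must start by day 37). The tightest is day 34, so M must start by 34 − 12 = day 22.
For L: M (must start by day 22); N (must start by day 34). The most restrictive is day 22; with a 6-day duration, L must start by day 16.
For K: L (must start by day 16, minus 1-day gap → day 15); N (must start by day 34). The most restrictive is day 15; with a 5-day duration, K must start by day 10.
J feeds K (must start by day 10, minus 3-day gap → day 7); L (must start by day 16); M (must start by day 22, minus 1-day gap → day 21); O (must start by day 37). Taking the minimum, J must finish by day 7 and start by 7 − 5 = day 2.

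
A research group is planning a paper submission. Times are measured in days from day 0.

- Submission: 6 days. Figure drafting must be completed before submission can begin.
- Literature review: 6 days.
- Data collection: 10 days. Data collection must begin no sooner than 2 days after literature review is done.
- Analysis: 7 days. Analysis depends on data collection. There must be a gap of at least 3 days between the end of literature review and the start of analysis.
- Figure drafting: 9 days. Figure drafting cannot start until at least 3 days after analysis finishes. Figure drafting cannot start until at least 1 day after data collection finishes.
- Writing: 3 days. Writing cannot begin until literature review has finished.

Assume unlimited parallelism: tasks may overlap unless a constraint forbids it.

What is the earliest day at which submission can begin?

37

Literature review can start immediately at day 0; it finishes at day 6.
Data collection cannot begin until literature review (finishes day 6, plus 2-day gap → day 8). It runs from day 8 to 8 + 10 = day 18.
Analysis cannot start until data collection (finishes day 18); literature review (finishes day 6, plus 3-day gap → day 9). The controlling bound is day 18, so analysis finishes at 18 + 7 = day 25.
For figure drafting: analysis (finishes day 25, plus 3-day gap → day 28); data collection (finishes day 18, plus 1-day gap → day 19). Taking the maximum gives a start of day 28, and it finishes at 28 + 9 = day 37.
Submission waits on figure drafting (finishes day 37), so the earliest it can start is day 37.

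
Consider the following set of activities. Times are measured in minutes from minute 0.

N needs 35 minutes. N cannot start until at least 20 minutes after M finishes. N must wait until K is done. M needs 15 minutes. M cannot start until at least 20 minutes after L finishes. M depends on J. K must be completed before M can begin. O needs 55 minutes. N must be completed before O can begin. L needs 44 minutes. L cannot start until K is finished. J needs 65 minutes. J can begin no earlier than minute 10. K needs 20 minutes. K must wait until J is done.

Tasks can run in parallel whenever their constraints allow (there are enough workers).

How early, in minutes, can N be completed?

After its own release at minute 10, J can start at minute 10 and finishes at minute 75.
K waits on J (finishes minute 75), so it starts at minute 75 and finishes at 75 + 20 = minute 95.
After K (finishes minute 95), L can start at minute 95 and finishes at minute 139.
M cannot start until L (finishes minute 139, plus 20-minute gap → minute 159); J (finishes minute 75); K (finishes minute 95). The controlling bound is minute 159, so M finishes at 159 + 15 = minute 174.
N needs all of M (finishes minute 174, plus 20-minute gap → minute 194); K (finishes minute 95). That puts its earliest start at minute 194; it finishes at 194 + 35 = minute 229.

229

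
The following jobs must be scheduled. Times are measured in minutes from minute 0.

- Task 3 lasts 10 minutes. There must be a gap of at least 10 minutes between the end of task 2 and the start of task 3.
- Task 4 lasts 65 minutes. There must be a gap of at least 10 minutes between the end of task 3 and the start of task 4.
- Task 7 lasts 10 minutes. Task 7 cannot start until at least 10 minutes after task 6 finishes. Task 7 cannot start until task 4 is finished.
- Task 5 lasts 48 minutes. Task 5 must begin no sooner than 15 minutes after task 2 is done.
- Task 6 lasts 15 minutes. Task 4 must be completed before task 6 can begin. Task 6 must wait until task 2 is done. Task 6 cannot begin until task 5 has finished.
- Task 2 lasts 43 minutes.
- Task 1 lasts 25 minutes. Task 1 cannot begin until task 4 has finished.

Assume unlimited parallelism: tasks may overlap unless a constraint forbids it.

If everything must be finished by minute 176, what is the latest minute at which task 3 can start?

Task 1 must finish by minute 176; it takes 25 minutes, so it must start by 176 − 25 = minute 151.
Task 7 must finish by minute 176; it takes 10 minutes, so it must start by 176 − 10 = minute 166.
Task 6 must finish before task 7 (must start by minute 166, minus 10-minute gap → minute 156). With a 15-minute duration, task 6 must start by 156 − 15 = minute 141.
For task 4: task 1 (must start by minute 151); task 6 (must start by minute 141); task 7 (must start by minute 166). The most restrictive is minute 141; with a 65-minute duration, task 4 must start by minute 76.
Task 3 feeds into task 4 (must start by minute 76, minus 10-minute gap → minute 66); so task 3 must finish by minute 66 and therefore start by minute 56.

56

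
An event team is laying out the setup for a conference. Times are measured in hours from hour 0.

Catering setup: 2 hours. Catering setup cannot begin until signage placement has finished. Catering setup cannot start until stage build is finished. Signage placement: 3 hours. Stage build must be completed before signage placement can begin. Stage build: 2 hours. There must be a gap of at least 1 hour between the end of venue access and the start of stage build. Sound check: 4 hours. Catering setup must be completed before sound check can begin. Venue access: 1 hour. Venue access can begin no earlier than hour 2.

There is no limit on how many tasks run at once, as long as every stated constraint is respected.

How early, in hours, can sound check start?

Venue access waits on its own release at hour 2, so it starts at hour 2 and finishes at 2 + 1 = hour 3.
After venue access (finishes hour 3, plus 1-hour gap → hour 4), stage build can start at hour 4 and finishes at hour 6.
Signage placement cannot begin until stage build (finishes hour 6). It runs from hour 6 to 6 + 3 = hour 9.
Catering setup needs all of signage placement (finishes hour 9); stage build (finishes hour 6). That puts its earliest start at hour 9; it finishes at 9 + 2 = hour 11.
Sound check waits on catering setup (finishes hour 11), so the earliest it can start is hour 11.

11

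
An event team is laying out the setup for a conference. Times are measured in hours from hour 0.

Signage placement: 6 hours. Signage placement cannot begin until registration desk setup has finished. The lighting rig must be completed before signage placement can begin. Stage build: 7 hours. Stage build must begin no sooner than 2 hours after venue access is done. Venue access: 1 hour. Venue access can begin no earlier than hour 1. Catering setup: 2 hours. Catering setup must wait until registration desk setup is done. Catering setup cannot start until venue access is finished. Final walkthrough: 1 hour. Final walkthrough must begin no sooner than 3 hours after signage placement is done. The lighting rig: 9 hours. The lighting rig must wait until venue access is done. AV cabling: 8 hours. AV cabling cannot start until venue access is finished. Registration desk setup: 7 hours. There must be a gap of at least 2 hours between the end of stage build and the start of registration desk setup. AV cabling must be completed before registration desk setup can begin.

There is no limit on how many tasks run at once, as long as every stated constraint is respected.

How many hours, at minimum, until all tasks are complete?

30

Venue access cannot begin until its own release at hour 1. It runs from hour 1 to 1 + 1 = hour 2.
AV cabling cannot begin until venue access (finishes hour 2). It runs from hour 2 to 2 + 8 = hour 10.
The lighting rig waits on venue access (finishes hour 2), so it starts at hour 2 and finishes at 2 + 9 = hour 11.
After venue access (finishes hour 2, plus 2-hour gap → hour 4), stage build can start at hour 4 and finishes at hour 11.
Registration desk setup needs all of stage build (finishes hour 11, plus 2-hour gap → hour 13); AV cabling (finishes hour 10). That puts its earliest start at hour 13; it finishes at 13 + 7 = hour 20.
For catering setup: registration desk setup (finishes hour 20); venue access (finishes hour 2). Taking the maximum gives a start of hour 20, and it finishes at 20 + 2 = hour 22.
Signage placement cannot start until registration desk setup (finishes hour 20); the lighting rig (finishes hour 11). The controlling bound is hour 20, so signage placement finishes at 20 + 6 = hour 26.
Final walkthrough cannot begin until signage placement (finishes hour 26, plus 3-hour gap → hour 29). It runs from hour 29 to 29 + 1 = hour 30.
All tasks are finished once the last one completes. Finish times: Venue access at 2, Stage build at 11, The lighting rig at 11, AV cabling at 10, Registration desk setup at 20, Signage placement at 26, Catering setup at 22, Final walkthrough at 30. The latest is hour 30.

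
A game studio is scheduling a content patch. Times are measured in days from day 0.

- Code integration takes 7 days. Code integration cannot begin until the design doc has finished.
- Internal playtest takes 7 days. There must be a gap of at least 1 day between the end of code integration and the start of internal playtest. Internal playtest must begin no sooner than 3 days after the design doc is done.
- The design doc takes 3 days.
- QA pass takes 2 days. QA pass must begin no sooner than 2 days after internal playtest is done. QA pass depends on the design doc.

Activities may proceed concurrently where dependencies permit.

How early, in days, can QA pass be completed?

Nothing blocks the design doc, so it runs from day 0 to day 3.
Code integration waits on the design doc (finishes day 3), so it starts at day 3 and finishes at 3 + 7 = day 10.
Internal playtest cannot start until code integration (finishes day 10, plus 1-day gap → day 11); the design doc (finishes day 3, plus 3-day gap → day 6). The controlling bound is day 11, so internal playtest finishes at 11 + 7 = day 18.
For QA pass: internal playtest (finishes day 18, plus 2-day gap → day 20); the design doc (finishes day 3). Taking the maximum gives a start of day 20, and it finishes at 20 + 2 = day 22.

22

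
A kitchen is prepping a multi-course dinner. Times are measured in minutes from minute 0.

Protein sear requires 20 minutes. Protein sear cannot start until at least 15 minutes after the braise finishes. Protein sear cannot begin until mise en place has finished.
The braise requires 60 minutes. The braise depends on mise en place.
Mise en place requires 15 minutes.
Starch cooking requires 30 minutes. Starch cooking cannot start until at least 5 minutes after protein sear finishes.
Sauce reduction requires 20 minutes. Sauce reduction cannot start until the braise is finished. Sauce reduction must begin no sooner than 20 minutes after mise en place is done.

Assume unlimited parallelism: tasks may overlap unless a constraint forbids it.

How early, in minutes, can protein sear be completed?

110

Mise en place has no prerequisites, so it starts at minute 0 and finishes at minute 15.
The braise waits on mise en place (finishes minute 15), so it starts at minute 15 and finishes at 15 + 60 = minute 75.
Protein sear needs all of the braise (finishes minute 75, plus 15-minute gap → minute 90); mise en place (finishes minute 15). That puts its earliest start at minute 90; it finishes at 90 + 20 = minute 110.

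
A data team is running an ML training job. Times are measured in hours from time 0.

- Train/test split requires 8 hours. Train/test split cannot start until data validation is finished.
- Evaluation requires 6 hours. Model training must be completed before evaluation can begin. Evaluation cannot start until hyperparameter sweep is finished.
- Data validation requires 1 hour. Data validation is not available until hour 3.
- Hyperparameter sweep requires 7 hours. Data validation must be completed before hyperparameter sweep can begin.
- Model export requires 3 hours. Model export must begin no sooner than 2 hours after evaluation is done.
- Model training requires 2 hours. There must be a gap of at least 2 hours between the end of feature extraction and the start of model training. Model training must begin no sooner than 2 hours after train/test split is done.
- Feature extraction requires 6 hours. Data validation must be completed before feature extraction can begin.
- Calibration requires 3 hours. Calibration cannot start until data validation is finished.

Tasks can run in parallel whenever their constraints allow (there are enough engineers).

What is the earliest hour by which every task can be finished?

After its own release at hour 3, data validation can start at hour 3 and finishes at hour 4.
Calibration waits on data validation (finishes hour 4), so it starts at hour 4 and finishes at 4 + 3 = hour 7.
Hyperparameter sweep waits on data validation (finishes hour 4), so it starts at hour 4 and finishes at 4 + 7 = hour 11.
Train/test split waits on data validation (finishes hour 4), so it starts at hour 4 and finishes at 4 + 8 = hour 12.
Feature extraction waits on data validation (finishes hour 4), so it starts at hour 4 and finishes at 4 + 6 = hour 10.
Model training needs all of feature extraction (finishes hour 10, plus 2-hour gap → hour 12); train/test split (finishes hour 12, plus 2-hour gap → hour 14). That puts its earliest start at hour 14; it finishes at 14 + 2 = hour 16.
Evaluation cannot start until model training (finishes hour 16); hyperparameter sweep (finishes hour 11). The controlling bound is hour 16, so evaluation finishes at 16 + 6 = hour 22.
Model export waits on evaluation (finishes hour 22, plus 2-hour gap → hour 24), so it starts at hour 24 and finishes at 24 + 3 = hour 27.
All tasks are finished once the last one completes. Finish times: Data validation at 4, Feature extraction at 10, Train/test split at 12, Hyperparameter sweep at 11, Model training at 16, Evaluation at 22, Calibration at 7, Model export at 27. The latest is hour 27.

27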